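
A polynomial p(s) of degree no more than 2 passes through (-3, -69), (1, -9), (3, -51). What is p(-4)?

Using the Lagrange interpolation formula with nodes -3, 1, 3:
  L_0(s) = (s - 1)(s - 3) / 24
  L_1(s) = (s + 3)(s - 3) / -8
  L_2(s) = (s + 3)(s - 1) / 12
Then p(s) = -69·L_0(s) - 9·L_1(s) - 51·L_2(s).
Expanding and collecting terms gives p(s) = -6s² + 3s - 6.
Evaluating at s = -4: p(-4) = -114.

-114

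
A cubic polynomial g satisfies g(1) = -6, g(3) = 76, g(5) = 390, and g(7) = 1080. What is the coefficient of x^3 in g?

Write g(x) = ax^3 + bx^2 + cx + d. Substituting each data point gives a linear system:
  a + b + c + d = -6
  27a + 9b + 3c + d = 76
  125a + 25b + 5c + d = 390
  343a + 49b + 7c + d = 1080
Solving the system yields a = 3, b = 2, c = -6, d = -5.
So g(x) = 3x^3 + 2x^2 - 6x - 5.
The leading coefficient is 3.

3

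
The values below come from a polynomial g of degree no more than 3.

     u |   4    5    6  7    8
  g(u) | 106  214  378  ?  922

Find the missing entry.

610

The 4 known points determine the degree-3 polynomial uniquely.
Write g(u) = au^3 + bu^2 + cu + d. Substituting each data point gives a linear system:
  64a + 16b + 4c + d = 106
  125a + 25b + 5c + d = 214
  216a + 36b + 6c + d = 378
  512a + 64b + 8c + d = 922
Solving the system yields a = 2, b = -2, c = 4, d = -6.
So g(u) = 2u³ - 2u² + 4u - 6.
Then g(7) = 610.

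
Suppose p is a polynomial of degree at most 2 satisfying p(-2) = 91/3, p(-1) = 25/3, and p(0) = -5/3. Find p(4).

Write p(t) = at^2 + bt + c. Substituting each data point gives a linear system:
  4a - 2b + c = 91/3
  a - b + c = 25/3
  c = -5/3
Solving the system yields a = 6, b = -4, c = -5/3.
So p(t) = 6t^2 - 4t - 5/3.
Then p(4) = 235/3.

235/3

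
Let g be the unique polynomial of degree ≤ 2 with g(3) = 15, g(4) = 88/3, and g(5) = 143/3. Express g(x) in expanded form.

g(x) = 2x^2 + (1/3)x - 4

Using the Lagrange interpolation formula with nodes 3, 4, 5:
  L_0(x) = (x - 4)(x - 5) / 2
  L_1(x) = (x - 3)(x - 5) / -1
  L_2(x) = (x - 3)(x - 4) / 2
Then g(x) = 15·L_0(x) + 88/3·L_1(x) + 143/3·L_2(x).
Expanding and collecting terms gives g(x) = 2x² + (1/3)x - 4.
Check: g(5) = 143/3. ✓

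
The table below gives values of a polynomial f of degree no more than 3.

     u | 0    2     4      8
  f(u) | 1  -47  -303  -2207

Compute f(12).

-7247

Write f(u) = au^3 + bu^2 + cu + d. Substituting each data point gives a linear system:
  d = 1
  8a + 4b + 2c + d = -47
  64a + 16b + 4c + d = -303
  512a + 64b + 8c + d = -2207
Solving the system yields a = -4, b = -2, c = -4, d = 1.
So f(u) = -4u^3 - 2u^2 - 4u + 1.
Then f(12) = -7247.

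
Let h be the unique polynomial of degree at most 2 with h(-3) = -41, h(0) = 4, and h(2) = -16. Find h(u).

Using the Lagrange interpolation formula with nodes -3, 0, 2:
  L_0(u) = u(u - 2) / 15
  L_1(u) = (u + 3)(u - 2) / -6
  L_2(u) = (u + 3)u / 10
Then h(u) = -41·L_0(u) + 4·L_1(u) - 16·L_2(u).
Expanding and collecting terms gives h(u) = -5u² + 4.
Check: h(-3) = -41. ✓

h(u) = -5u^2 + 4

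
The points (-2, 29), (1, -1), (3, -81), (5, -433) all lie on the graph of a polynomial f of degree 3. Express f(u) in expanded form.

Using the Lagrange interpolation formula with nodes -2, 1, 3, 5:
  L_0(u) = (u - 1)(u - 3)(u - 5) / -105
  L_1(u) = (u + 2)(u - 3)(u - 5) / 24
  L_2(u) = (u + 2)(u - 1)(u - 5) / -20
  L_3(u) = (u + 2)(u - 1)(u - 3) / 56
Then f(u) = 29·L_0(u) - 1·L_1(u) - 81·L_2(u) - 433·L_3(u).
Expanding and collecting terms gives f(u) = -4u^3 + 2u^2 + 4u - 3.
Check: f(-2) = 29. ✓

f(u) = -4u^3 + 2u^2 + 4u - 3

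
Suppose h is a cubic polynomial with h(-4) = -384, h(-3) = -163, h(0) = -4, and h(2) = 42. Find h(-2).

-50

Using the Lagrange interpolation formula with nodes -4, -3, 0, 2:
  L_0(s) = (s + 3)s(s - 2) / -24
  L_1(s) = (s + 4)s(s - 2) / 15
  L_2(s) = (s + 4)(s + 3)(s - 2) / -24
  L_3(s) = (s + 4)(s + 3)s / 60
Then h(s) = -384·L_0(s) - 163·L_1(s) - 4·L_2(s) + 42·L_3(s).
Expanding and collecting terms gives h(s) = 6s^3 - s - 4.
Evaluating at s = -2: h(-2) = -50.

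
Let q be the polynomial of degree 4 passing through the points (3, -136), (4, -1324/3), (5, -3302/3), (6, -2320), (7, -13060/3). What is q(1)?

-10/3

Forward differences of the values at n = 3, 4, 5, 6, 7:
  q  : -136  -1324/3  -3302/3  -2320  -13060/3
  Δ  : -916/3  -1978/3  -3658/3  -6100/3
  Δ^2: -354  -560  -814
  Δ^3: -206  -254
  Δ^4: -48
The fourth differences are constant, confirming degree 4.
Interpolating (Newton forward form) and evaluating at n = 1 gives q(1) = -10/3.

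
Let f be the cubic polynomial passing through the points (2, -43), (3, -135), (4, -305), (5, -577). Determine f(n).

f(n) = -4n^3 - 3n^2 - n + 3

Using the Lagrange interpolation formula with nodes 2, 3, 4, 5:
  L_0(n) = (n - 3)(n - 4)(n - 5) / -6
  L_1(n) = (n - 2)(n - 4)(n - 5) / 2
  L_2(n) = (n - 2)(n - 3)(n - 5) / -2
  L_3(n) = (n - 2)(n - 3)(n - 4) / 6
Then f(n) = -43·L_0(n) - 135·L_1(n) - 305·L_2(n) - 577·L_3(n).
Expanding and collecting terms gives f(n) = -4n^3 - 3n^2 - n + 3.
Check: f(4) = -305. ✓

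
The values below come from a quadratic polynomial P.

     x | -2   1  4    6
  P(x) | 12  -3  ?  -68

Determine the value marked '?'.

The 3 known points determine the degree-2 polynomial uniquely.
Write P(x) = ax^2 + bx + c. Substituting each data point gives a linear system:
  4a - 2b + c = 12
  a + b + c = -3
  36a + 6b + c = -68
Solving the system yields a = -1, b = -6, c = 4.
So P(x) = -x^2 - 6x + 4.
Then P(4) = -36.

-36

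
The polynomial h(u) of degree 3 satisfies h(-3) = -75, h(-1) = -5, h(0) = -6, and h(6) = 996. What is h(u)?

h(u) = 4u^3 + 4u^2 - u - 6

Using the Lagrange interpolation formula with nodes -3, -1, 0, 6:
  L_0(u) = (u + 1)u(u - 6) / -54
  L_1(u) = (u + 3)u(u - 6) / 14
  L_2(u) = (u + 3)(u + 1)(u - 6) / -18
  L_3(u) = (u + 3)(u + 1)u / 378
Then h(u) = -75·L_0(u) - 5·L_1(u) - 6·L_2(u) + 996·L_3(u).
Expanding and collecting terms gives h(u) = 4u^3 + 4u^2 - u - 6.
Check: h(0) = -6. ✓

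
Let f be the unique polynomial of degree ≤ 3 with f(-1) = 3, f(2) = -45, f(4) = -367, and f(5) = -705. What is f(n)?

Using the Lagrange interpolation formula with nodes -1, 2, 4, 5:
  L_0(n) = (n - 2)(n - 4)(n - 5) / -90
  L_1(n) = (n + 1)(n - 4)(n - 5) / 18
  L_2(n) = (n + 1)(n - 2)(n - 5) / -10
  L_3(n) = (n + 1)(n - 2)(n - 4) / 18
Then f(n) = 3·L_0(n) - 45·L_1(n) - 367·L_2(n) - 705·L_3(n).
Expanding and collecting terms gives f(n) = -5n^3 - 4n^2 + 3n + 5.
Check: f(2) = -45. ✓

f(n) = -5n^3 - 4n^2 + 3n + 5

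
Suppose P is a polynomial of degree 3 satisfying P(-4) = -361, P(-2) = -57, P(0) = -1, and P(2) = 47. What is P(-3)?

Using the Lagrange interpolation formula with nodes -4, -2, 0, 2:
  L_0(t) = (t + 2)t(t - 2) / -48
  L_1(t) = (t + 4)t(t - 2) / 16
  L_2(t) = (t + 4)(t + 2)(t - 2) / -16
  L_3(t) = (t + 4)(t + 2)t / 48
Then P(t) = -361·L_0(t) - 57·L_1(t) - 1·L_2(t) + 47·L_3(t).
Expanding and collecting terms gives P(t) = 5t^3 - t^2 + 6t - 1.
Evaluating at t = -3: P(-3) = -163.

-163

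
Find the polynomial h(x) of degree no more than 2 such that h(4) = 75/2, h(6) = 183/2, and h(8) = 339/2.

h(x) = 3x^2 - 3x + 3/2

Write h(x) = ax^2 + bx + c. Substituting each data point gives a linear system:
  16a + 4b + c = 75/2
  36a + 6b + c = 183/2
  64a + 8b + c = 339/2
Solving the system yields a = 3, b = -3, c = 3/2.
So h(x) = 3x^2 - 3x + 3/2.
Check: h(4) = 75/2. ✓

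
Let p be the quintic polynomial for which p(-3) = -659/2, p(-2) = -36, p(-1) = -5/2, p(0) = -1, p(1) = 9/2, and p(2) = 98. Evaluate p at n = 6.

Using the Lagrange interpolation formula with nodes -3, -2, -1, 0, 1, 2:
  L_0(n) = (n + 2)(n + 1)n(n - 1)(n - 2) / -120
  L_1(n) = (n + 3)(n + 1)n(n - 1)(n - 2) / 24
  L_2(n) = (n + 3)(n + 2)n(n - 1)(n - 2) / -12
  L_3(n) = (n + 3)(n + 2)(n + 1)(n - 1)(n - 2) / 12
  L_4(n) = (n + 3)(n + 2)(n + 1)n(n - 2) / -24
  L_5(n) = (n + 3)(n + 2)(n + 1)n(n - 1) / 120
Then p(n) = -659/2·L_0(n) - 36·L_1(n) - 5/2·L_2(n) - 1·L_3(n) + 9/2·L_4(n) + 98·L_5(n).
Expanding and collecting terms gives p(n) = 2n⁵ + 2n⁴ + (3/2)n - 1.
Evaluating at n = 6: p(6) = 18152.

18152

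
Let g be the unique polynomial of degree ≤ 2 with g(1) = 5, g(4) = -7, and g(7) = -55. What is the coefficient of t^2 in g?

-2

Write g(t) = at^2 + bt + c. Substituting each data point gives a linear system:
  a + b + c = 5
  16a + 4b + c = -7
  49a + 7b + c = -55
Solving the system yields a = -2, b = 6, c = 1.
So g(t) = -2t^2 + 6t + 1.
The leading coefficient is -2.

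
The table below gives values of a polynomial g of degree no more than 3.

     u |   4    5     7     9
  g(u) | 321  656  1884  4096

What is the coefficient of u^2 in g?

-3

Write g(u) = au^3 + bu^2 + cu + d. Substituting each data point gives a linear system:
  64a + 16b + 4c + d = 321
  125a + 25b + 5c + d = 656
  343a + 49b + 7c + d = 1884
  729a + 81b + 9c + d = 4096
Solving the system yields a = 6, b = -3, c = -4, d = 1.
So g(u) = 6u^3 - 3u^2 - 4u + 1.
The coefficient of u^2 is -3.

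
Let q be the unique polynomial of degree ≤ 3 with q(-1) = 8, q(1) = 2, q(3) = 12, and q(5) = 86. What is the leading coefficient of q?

1

Write q(s) = as^3 + bs^2 + cs + d. Substituting each data point gives a linear system:
  -a + b - c + d = 8
  a + b + c + d = 2
  27a + 9b + 3c + d = 12
  125a + 25b + 5c + d = 86
Solving the system yields a = 1, b = -1, c = -4, d = 6.
So q(s) = s³ - s² - 4s + 6.
The leading coefficient is 1.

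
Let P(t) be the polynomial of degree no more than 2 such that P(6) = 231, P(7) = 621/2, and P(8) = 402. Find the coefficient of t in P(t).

Write P(t) = at^2 + bt + c. Substituting each data point gives a linear system:
  36a + 6b + c = 231
  49a + 7b + c = 621/2
  64a + 8b + c = 402
Solving the system yields a = 6, b = 3/2, c = 6.
So P(t) = 6t² + (3/2)t + 6.
The coefficient of t is 3/2.

3/2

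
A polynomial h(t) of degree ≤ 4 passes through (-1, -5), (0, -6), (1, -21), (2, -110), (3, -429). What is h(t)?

h(t) = -4t^4 - 2t^3 - 3t^2 - 6t - 6

Write h(t) = at^4 + bt^3 + ct^2 + dt + e. Substituting each data point gives a linear system:
  a - b + c - d + e = -5
  e = -6
  a + b + c + d + e = -21
  16a + 8b + 4c + 2d + e = -110
  81a + 27b + 9c + 3d + e = -429
Solving the system yields a = -4, b = -2, c = -3, d = -6, e = -6.
So h(t) = -4t⁴ - 2t³ - 3t² - 6t - 6.
Check: h(-1) = -5. ✓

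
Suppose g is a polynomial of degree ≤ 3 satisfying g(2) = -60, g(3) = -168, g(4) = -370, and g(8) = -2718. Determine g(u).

Using the Lagrange interpolation formula with nodes 2, 3, 4, 8:
  L_0(u) = (u - 3)(u - 4)(u - 8) / -12
  L_1(u) = (u - 2)(u - 4)(u - 8) / 5
  L_2(u) = (u - 2)(u - 3)(u - 8) / -8
  L_3(u) = (u - 2)(u - 3)(u - 4) / 120
Then g(u) = -60·L_0(u) - 168·L_1(u) - 370·L_2(u) - 2718·L_3(u).
Expanding and collecting terms gives g(u) = -5u³ - 2u² - 3u - 6.
Check: g(8) = -2718. ✓

g(u) = -5u^3 - 2u^2 - 3u - 6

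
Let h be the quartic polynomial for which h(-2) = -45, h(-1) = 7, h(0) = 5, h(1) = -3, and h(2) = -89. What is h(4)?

Using the Lagrange interpolation formula with nodes -2, -1, 0, 1, 2:
  L_0(s) = (s + 1)s(s - 1)(s - 2) / 24
  L_1(s) = (s + 2)s(s - 1)(s - 2) / -6
  L_2(s) = (s + 2)(s + 1)(s - 1)(s - 2) / 4
  L_3(s) = (s + 2)(s + 1)s(s - 2) / -6
  L_4(s) = (s + 2)(s + 1)s(s - 1) / 24
Then h(s) = -45·L_0(s) + 7·L_1(s) + 5·L_2(s) - 3·L_3(s) - 89·L_4(s).
Expanding and collecting terms gives h(s) = -5s^4 - 2s^3 + 2s^2 - 3s + 5.
Evaluating at s = 4: h(4) = -1383.

-1383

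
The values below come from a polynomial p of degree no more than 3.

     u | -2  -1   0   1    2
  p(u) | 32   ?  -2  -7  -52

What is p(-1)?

-1

The 4 known points determine the degree-3 polynomial uniquely.
Write p(u) = au^3 + bu^2 + cu + d. Substituting each data point gives a linear system:
  -8a + 4b - 2c + d = 32
  d = -2
  a + b + c + d = -7
  8a + 4b + 2c + d = -52
Solving the system yields a = -6, b = -2, c = 3, d = -2.
So p(u) = -6u³ - 2u² + 3u - 2.
Then p(-1) = -1.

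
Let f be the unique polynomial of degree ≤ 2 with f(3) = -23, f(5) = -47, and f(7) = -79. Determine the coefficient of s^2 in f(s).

Write f(s) = as^2 + bs + c. Substituting each data point gives a linear system:
  9a + 3b + c = -23
  25a + 5b + c = -47
  49a + 7b + c = -79
Solving the system yields a = -1, b = -4, c = -2.
So f(s) = -s^2 - 4s - 2.
The leading coefficient is -1.

-1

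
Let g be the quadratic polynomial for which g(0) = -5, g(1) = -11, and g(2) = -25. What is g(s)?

g(s) = -4s^2 - 2s - 5

Using the Lagrange interpolation formula with nodes 0, 1, 2:
  L_0(s) = (s - 1)(s - 2) / 2
  L_1(s) = s(s - 2) / -1
  L_2(s) = s(s - 1) / 2
Then g(s) = -5·L_0(s) - 11·L_1(s) - 25·L_2(s).
Expanding and collecting terms gives g(s) = -4s^2 - 2s - 5.
Check: g(0) = -5. ✓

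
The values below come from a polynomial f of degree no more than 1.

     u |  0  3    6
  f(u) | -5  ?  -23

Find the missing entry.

-14

The 2 known points determine the degree-1 polynomial uniquely.
Write f(u) = au + b. Substituting each data point gives a linear system:
  b = -5
  6a + b = -23
Solving the system yields a = -3, b = -5.
So f(u) = -3u - 5.
Then f(3) = -14.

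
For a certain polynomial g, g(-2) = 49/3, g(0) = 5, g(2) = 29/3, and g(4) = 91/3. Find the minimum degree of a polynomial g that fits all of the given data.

Forward differences of the values at s = -2, 0, 2, 4:
  g  : 49/3  5  29/3  91/3
  Δ  : -34/3  14/3  62/3
  Δ^2: 16  16
  Δ^3: 0
The second differences are constant (16) and nonzero, while all higher differences vanish, so the minimal degree is 2.

2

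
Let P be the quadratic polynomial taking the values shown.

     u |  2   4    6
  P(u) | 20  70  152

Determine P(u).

Write P(u) = au^2 + bu + c. Substituting each data point gives a linear system:
  4a + 2b + c = 20
  16a + 4b + c = 70
  36a + 6b + c = 152
Solving the system yields a = 4, b = 1, c = 2.
So P(u) = 4u^2 + u + 2.
Check: P(4) = 70. ✓

P(u) = 4u^2 + u + 2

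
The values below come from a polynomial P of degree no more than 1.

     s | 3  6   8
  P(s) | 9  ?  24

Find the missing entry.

18

The 2 known points determine the degree-1 polynomial uniquely.
Write P(s) = as + b. Substituting each data point gives a linear system:
  3a + b = 9
  8a + b = 24
Solving the system yields a = 3, b = 0.
So P(s) = 3s.
Then P(6) = 18.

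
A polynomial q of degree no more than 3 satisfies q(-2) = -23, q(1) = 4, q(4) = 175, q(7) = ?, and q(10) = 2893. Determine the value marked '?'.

976

The 4 known points determine the degree-3 polynomial uniquely.
Write q(t) = at^3 + bt^2 + ct + d. Substituting each data point gives a linear system:
  -8a + 4b - 2c + d = -23
  a + b + c + d = 4
  64a + 16b + 4c + d = 175
  1000a + 100b + 10c + d = 2893
Solving the system yields a = 3, b = -1, c = -1, d = 3.
So q(t) = 3t^3 - t^2 - t + 3.
Then q(7) = 976.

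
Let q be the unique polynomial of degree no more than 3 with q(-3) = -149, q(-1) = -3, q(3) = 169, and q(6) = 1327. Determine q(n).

q(n) = 6n^3 + n^2 - n + 1

Using the Lagrange interpolation formula with nodes -3, -1, 3, 6:
  L_0(n) = (n + 1)(n - 3)(n - 6) / -108
  L_1(n) = (n + 3)(n - 3)(n - 6) / 56
  L_2(n) = (n + 3)(n + 1)(n - 6) / -72
  L_3(n) = (n + 3)(n + 1)(n - 3) / 189
Then q(n) = -149·L_0(n) - 3·L_1(n) + 169·L_2(n) + 1327·L_3(n).
Expanding and collecting terms gives q(n) = 6n^3 + n^2 - n + 1.
Check: q(-3) = -149. ✓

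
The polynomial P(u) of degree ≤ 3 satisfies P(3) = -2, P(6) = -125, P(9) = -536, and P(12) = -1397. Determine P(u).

P(u) = -u^3 + 2u^2 + 4u - 5

Using the Lagrange interpolation formula with nodes 3, 6, 9, 12:
  L_0(u) = (u - 6)(u - 9)(u - 12) / -162
  L_1(u) = (u - 3)(u - 9)(u - 12) / 54
  L_2(u) = (u - 3)(u - 6)(u - 12) / -54
  L_3(u) = (u - 3)(u - 6)(u - 9) / 162
Then P(u) = -2·L_0(u) - 125·L_1(u) - 536·L_2(u) - 1397·L_3(u).
Expanding and collecting terms gives P(u) = -u^3 + 2u^2 + 4u - 5.
Check: P(12) = -1397. ✓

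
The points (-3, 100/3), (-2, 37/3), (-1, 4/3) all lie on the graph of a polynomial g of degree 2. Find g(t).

g(t) = 5t^2 + 4t + 1/3

Write g(t) = at^2 + bt + c. Substituting each data point gives a linear system:
  9a - 3b + c = 100/3
  4a - 2b + c = 37/3
  a - b + c = 4/3
Solving the system yields a = 5, b = 4, c = 1/3.
So g(t) = 5t^2 + 4t + 1/3.
Check: g(-2) = 37/3. ✓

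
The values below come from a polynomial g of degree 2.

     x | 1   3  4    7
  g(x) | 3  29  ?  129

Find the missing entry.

48

The 3 known points determine the degree-2 polynomial uniquely.
Write g(x) = ax^2 + bx + c. Substituting each data point gives a linear system:
  a + b + c = 3
  9a + 3b + c = 29
  49a + 7b + c = 129
Solving the system yields a = 2, b = 5, c = -4.
So g(x) = 2x^2 + 5x - 4.
Then g(4) = 48.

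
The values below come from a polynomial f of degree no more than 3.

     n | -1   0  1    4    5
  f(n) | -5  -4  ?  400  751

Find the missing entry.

7

The 4 known points determine the degree-3 polynomial uniquely.
Write f(n) = an^3 + bn^2 + cn + d. Substituting each data point gives a linear system:
  -a + b - c + d = -5
  d = -4
  64a + 16b + 4c + d = 400
  125a + 25b + 5c + d = 751
Solving the system yields a = 5, b = 5, c = 1, d = -4.
So f(n) = 5n^3 + 5n^2 + n - 4.
Then f(1) = 7.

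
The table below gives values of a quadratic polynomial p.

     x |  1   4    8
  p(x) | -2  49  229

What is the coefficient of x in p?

Write p(x) = ax^2 + bx + c. Substituting each data point gives a linear system:
  a + b + c = -2
  16a + 4b + c = 49
  64a + 8b + c = 229
Solving the system yields a = 4, b = -3, c = -3.
So p(x) = 4x² - 3x - 3.
The coefficient of x is -3.

-3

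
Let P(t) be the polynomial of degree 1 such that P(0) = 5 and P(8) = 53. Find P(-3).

Write P(t) = at + b. Substituting each data point gives a linear system:
  b = 5
  8a + b = 53
Solving the system yields a = 6, b = 5.
So P(t) = 6t + 5.
Then P(-3) = -13.

-13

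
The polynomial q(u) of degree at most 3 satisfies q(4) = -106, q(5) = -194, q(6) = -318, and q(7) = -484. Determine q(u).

Write q(u) = au^3 + bu^2 + cu + d. Substituting each data point gives a linear system:
  64a + 16b + 4c + d = -106
  125a + 25b + 5c + d = -194
  216a + 36b + 6c + d = -318
  343a + 49b + 7c + d = -484
Solving the system yields a = -1, b = -3, c = 0, d = 6.
So q(u) = -u^3 - 3u^2 + 6.
Check: q(7) = -484. ✓

q(u) = -u^3 - 3u^2 + 6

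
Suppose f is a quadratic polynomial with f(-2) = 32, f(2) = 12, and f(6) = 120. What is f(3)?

27

Write f(u) = au^2 + bu + c. Substituting each data point gives a linear system:
  4a - 2b + c = 32
  4a + 2b + c = 12
  36a + 6b + c = 120
Solving the system yields a = 4, b = -5, c = 6.
So f(u) = 4u^2 - 5u + 6.
Then f(3) = 27.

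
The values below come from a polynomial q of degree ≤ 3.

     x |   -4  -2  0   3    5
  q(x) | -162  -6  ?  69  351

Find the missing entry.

The 4 known points determine the degree-3 polynomial uniquely.
Write q(x) = ax^3 + bx^2 + cx + d. Substituting each data point gives a linear system:
  -64a + 16b - 4c + d = -162
  -8a + 4b - 2c + d = -6
  27a + 9b + 3c + d = 69
  125a + 25b + 5c + d = 351
Solving the system yields a = 3, b = 0, c = -6, d = 6.
So q(x) = 3x³ - 6x + 6.
Then q(0) = 6.

6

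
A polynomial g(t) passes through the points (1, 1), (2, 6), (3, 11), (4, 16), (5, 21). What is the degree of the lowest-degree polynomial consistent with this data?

Forward differences of the values at t = 1, 2, 3, 4, 5:
  g  : 1  6  11  16  21
  Δ  : 5  5  5  5
  Δ^2: 0  0  0
  Δ^3: 0  0
  Δ^4: 0
The first differences are constant (5) and nonzero, while all higher differences vanish, so the minimal degree is 1.

1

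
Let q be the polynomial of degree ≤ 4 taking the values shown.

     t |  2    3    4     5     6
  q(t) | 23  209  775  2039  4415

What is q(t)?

q(t) = 4t^4 - 3t^3 - 3t^2 - 2t - 1

Using the Lagrange interpolation formula with nodes 2, 3, 4, 5, 6:
  L_0(t) = (t - 3)(t - 4)(t - 5)(t - 6) / 24
  L_1(t) = (t - 2)(t - 4)(t - 5)(t - 6) / -6
  L_2(t) = (t - 2)(t - 3)(t - 5)(t - 6) / 4
  L_3(t) = (t - 2)(t - 3)(t - 4)(t - 6) / -6
  L_4(t) = (t - 2)(t - 3)(t - 4)(t - 5) / 24
Then q(t) = 23·L_0(t) + 209·L_1(t) + 775·L_2(t) + 2039·L_3(t) + 4415·L_4(t).
Expanding and collecting terms gives q(t) = 4t^4 - 3t^3 - 3t^2 - 2t - 1.
Check: q(6) = 4415. ✓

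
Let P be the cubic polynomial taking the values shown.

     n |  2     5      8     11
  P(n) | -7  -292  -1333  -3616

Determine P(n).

Using the Lagrange interpolation formula with nodes 2, 5, 8, 11:
  L_0(n) = (n - 5)(n - 8)(n - 11) / -162
  L_1(n) = (n - 2)(n - 8)(n - 11) / 54
  L_2(n) = (n - 2)(n - 5)(n - 11) / -54
  L_3(n) = (n - 2)(n - 5)(n - 8) / 162
Then P(n) = -7·L_0(n) - 292·L_1(n) - 1333·L_2(n) - 3616·L_3(n).
Expanding and collecting terms gives P(n) = -3n^3 + 3n^2 + n + 3.
Check: P(2) = -7. ✓

P(n) = -3n^3 + 3n^2 + n + 3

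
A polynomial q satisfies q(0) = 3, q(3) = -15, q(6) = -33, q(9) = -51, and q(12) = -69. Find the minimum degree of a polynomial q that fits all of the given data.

Forward differences of the values at n = 0, 3, 6, 9, 12:
  q  : 3  -15  -33  -51  -69
  Δ  : -18  -18  -18  -18
  Δ^2: 0  0  0
  Δ^3: 0  0
  Δ^4: 0
The first differences are constant (-18) and nonzero, while all higher differences vanish, so the minimal degree is 1.

1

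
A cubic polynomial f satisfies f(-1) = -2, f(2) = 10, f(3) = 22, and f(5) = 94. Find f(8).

412

Using the Lagrange interpolation formula with nodes -1, 2, 3, 5:
  L_0(x) = (x - 2)(x - 3)(x - 5) / -72
  L_1(x) = (x + 1)(x - 3)(x - 5) / 9
  L_2(x) = (x + 1)(x - 2)(x - 5) / -8
  L_3(x) = (x + 1)(x - 2)(x - 3) / 36
Then f(x) = -2·L_0(x) + 10·L_1(x) + 22·L_2(x) + 94·L_3(x).
Expanding and collecting terms gives f(x) = x^3 - 2x^2 + 3x + 4.
Evaluating at x = 8: f(8) = 412.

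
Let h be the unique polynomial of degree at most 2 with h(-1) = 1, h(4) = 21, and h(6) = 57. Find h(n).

Write h(n) = an^2 + bn + c. Substituting each data point gives a linear system:
  a - b + c = 1
  16a + 4b + c = 21
  36a + 6b + c = 57
Solving the system yields a = 2, b = -2, c = -3.
So h(n) = 2n² - 2n - 3.
Check: h(4) = 21. ✓

h(n) = 2n^2 - 2n - 3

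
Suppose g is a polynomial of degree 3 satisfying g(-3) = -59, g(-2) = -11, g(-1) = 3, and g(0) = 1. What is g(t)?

g(t) = 3t^3 + t^2 - 4t + 1

Write g(t) = at^3 + bt^2 + ct + d. Substituting each data point gives a linear system:
  -27a + 9b - 3c + d = -59
  -8a + 4b - 2c + d = -11
  -a + b - c + d = 3
  d = 1
Solving the system yields a = 3, b = 1, c = -4, d = 1.
So g(t) = 3t³ + t² - 4t + 1.
Check: g(-2) = -11. ✓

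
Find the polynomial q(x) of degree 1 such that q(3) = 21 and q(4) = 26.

Using the Lagrange interpolation formula with nodes 3, 4:
  L_0(x) = (x - 4) / -1
  L_1(x) = (x - 3) / 1
Then q(x) = 21·L_0(x) + 26·L_1(x).
Expanding and collecting terms gives q(x) = 5x + 6.
Check: q(4) = 26. ✓

q(x) = 5x + 6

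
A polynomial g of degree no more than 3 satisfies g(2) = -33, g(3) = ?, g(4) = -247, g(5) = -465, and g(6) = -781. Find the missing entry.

The 4 known points determine the degree-3 polynomial uniquely.
Write g(n) = an^3 + bn^2 + cn + d. Substituting each data point gives a linear system:
  8a + 4b + 2c + d = -33
  64a + 16b + 4c + d = -247
  125a + 25b + 5c + d = -465
  216a + 36b + 6c + d = -781
Solving the system yields a = -3, b = -4, c = 1, d = 5.
So g(n) = -3n^3 - 4n^2 + n + 5.
Then g(3) = -109.

-109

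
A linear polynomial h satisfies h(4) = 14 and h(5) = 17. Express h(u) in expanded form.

Write h(u) = au + b. Substituting each data point gives a linear system:
  4a + b = 14
  5a + b = 17
Solving the system yields a = 3, b = 2.
So h(u) = 3u + 2.
Check: h(4) = 14. ✓

h(u) = 3u + 2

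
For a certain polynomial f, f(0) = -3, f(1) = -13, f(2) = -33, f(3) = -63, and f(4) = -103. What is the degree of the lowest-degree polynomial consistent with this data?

2

Forward differences of the values at n = 0, 1, 2, 3, 4:
  f  : -3  -13  -33  -63  -103
  Δ  : -10  -20  -30  -40
  Δ^2: -10  -10  -10
  Δ^3: 0  0
  Δ^4: 0
The second differences are constant (-10) and nonzero, while all higher differences vanish, so the minimal degree is 2.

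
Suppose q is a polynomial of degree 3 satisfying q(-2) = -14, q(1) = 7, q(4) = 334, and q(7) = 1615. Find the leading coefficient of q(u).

4

Write q(u) = au^3 + bu^2 + cu + d. Substituting each data point gives a linear system:
  -8a + 4b - 2c + d = -14
  a + b + c + d = 7
  64a + 16b + 4c + d = 334
  343a + 49b + 7c + d = 1615
Solving the system yields a = 4, b = 5, c = 0, d = -2.
So q(u) = 4u³ + 5u² - 2.
The leading coefficient is 4.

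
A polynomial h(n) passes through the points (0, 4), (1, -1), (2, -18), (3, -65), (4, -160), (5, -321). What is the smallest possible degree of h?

Forward differences of the values at n = 0, 1, 2, 3, 4, 5:
  h  : 4  -1  -18  -65  -160  -321
  Δ  : -5  -17  -47  -95  -161
  Δ^2: -12  -30  -48  -66
  Δ^3: -18  -18  -18
  Δ^4: 0  0
  Δ^5: 0
The third differences are constant (-18) and nonzero, while all higher differences vanish, so the minimal degree is 3.

3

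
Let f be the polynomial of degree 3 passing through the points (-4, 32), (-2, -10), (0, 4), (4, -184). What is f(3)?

-80

Using the Lagrange interpolation formula with nodes -4, -2, 0, 4:
  L_0(s) = (s + 2)s(s - 4) / -64
  L_1(s) = (s + 4)s(s - 4) / 24
  L_2(s) = (s + 4)(s + 2)(s - 4) / -32
  L_3(s) = (s + 4)(s + 2)s / 192
Then f(s) = 32·L_0(s) - 10·L_1(s) + 4·L_2(s) - 184·L_3(s).
Expanding and collecting terms gives f(s) = -2s³ - 5s² + 5s + 4.
Evaluating at s = 3: f(3) = -80.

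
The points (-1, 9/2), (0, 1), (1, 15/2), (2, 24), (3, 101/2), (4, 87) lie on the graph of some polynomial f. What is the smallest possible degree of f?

Forward differences of the values at n = -1, 0, 1, 2, 3, 4:
  f  : 9/2  1  15/2  24  101/2  87
  Δ  : -7/2  13/2  33/2  53/2  73/2
  Δ^2: 10  10  10  10
  Δ^3: 0  0  0
  Δ^4: 0  0
  Δ^5: 0
The second differences are constant (10) and nonzero, while all higher differences vanish, so the minimal degree is 2.

2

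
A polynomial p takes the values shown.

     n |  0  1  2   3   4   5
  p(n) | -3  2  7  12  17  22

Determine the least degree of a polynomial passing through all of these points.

Forward differences of the values at n = 0, 1, 2, 3, 4, 5:
  p  : -3  2  7  12  17  22
  Δ  : 5  5  5  5  5
  Δ^2: 0  0  0  0
  Δ^3: 0  0  0
  Δ^4: 0  0
  Δ^5: 0
The first differences are constant (5) and nonzero, while all higher differences vanish, so the minimal degree is 1.

1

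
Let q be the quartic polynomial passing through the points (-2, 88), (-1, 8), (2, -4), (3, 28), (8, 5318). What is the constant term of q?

-2

Write q(n) = an^4 + bn^3 + cn^2 + dn + e. Substituting each data point gives a linear system:
  16a - 8b + 4c - 2d + e = 88
  a - b + c - d + e = 8
  16a + 8b + 4c + 2d + e = -4
  81a + 27b + 9c + 3d + e = 28
  4096a + 512b + 64c + 8d + e = 5318
Solving the system yields a = 2, b = -6, c = 3, d = 1, e = -2.
So q(n) = 2n⁴ - 6n³ + 3n² + n - 2.
The constant term is -2.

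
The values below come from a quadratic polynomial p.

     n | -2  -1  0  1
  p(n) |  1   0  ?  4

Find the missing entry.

The 3 known points determine the degree-2 polynomial uniquely.
Write p(n) = an^2 + bn + c. Substituting each data point gives a linear system:
  4a - 2b + c = 1
  a - b + c = 0
  a + b + c = 4
Solving the system yields a = 1, b = 2, c = 1.
So p(n) = n^2 + 2n + 1.
Then p(0) = 1.

1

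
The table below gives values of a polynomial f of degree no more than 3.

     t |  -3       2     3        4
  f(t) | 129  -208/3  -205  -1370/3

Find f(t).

Write f(t) = at^3 + bt^2 + ct + d. Substituting each data point gives a linear system:
  -27a + 9b - 3c + d = 129
  8a + 4b + 2c + d = -208/3
  27a + 9b + 3c + d = -205
  64a + 16b + 4c + d = -1370/3
Solving the system yields a = -6, b = -4, c = -5/3, d = -2.
So f(t) = -6t^3 - 4t^2 - (5/3)t - 2.
Check: f(2) = -208/3. ✓

f(t) = -6t^3 - 4t^2 - (5/3)t - 2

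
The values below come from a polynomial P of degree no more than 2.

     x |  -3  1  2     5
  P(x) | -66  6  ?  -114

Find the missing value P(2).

The 3 known points determine the degree-2 polynomial uniquely.
Write P(x) = ax^2 + bx + c. Substituting each data point gives a linear system:
  9a - 3b + c = -66
  a + b + c = 6
  25a + 5b + c = -114
Solving the system yields a = -6, b = 6, c = 6.
So P(x) = -6x^2 + 6x + 6.
Then P(2) = -6.

-6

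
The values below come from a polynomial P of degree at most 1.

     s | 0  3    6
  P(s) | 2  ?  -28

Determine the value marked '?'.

The 2 known points determine the degree-1 polynomial uniquely.
Write P(s) = as + b. Substituting each data point gives a linear system:
  b = 2
  6a + b = -28
Solving the system yields a = -5, b = 2.
So P(s) = -5s + 2.
Then P(3) = -13.

-13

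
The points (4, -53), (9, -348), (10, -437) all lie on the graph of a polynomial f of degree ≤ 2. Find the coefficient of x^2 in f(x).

-5

Write f(x) = ax^2 + bx + c. Substituting each data point gives a linear system:
  16a + 4b + c = -53
  81a + 9b + c = -348
  100a + 10b + c = -437
Solving the system yields a = -5, b = 6, c = 3.
So f(x) = -5x^2 + 6x + 3.
The leading coefficient is -5.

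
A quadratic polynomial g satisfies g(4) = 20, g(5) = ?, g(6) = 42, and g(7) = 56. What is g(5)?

30

The 3 known points determine the degree-2 polynomial uniquely.
Write g(x) = ax^2 + bx + c. Substituting each data point gives a linear system:
  16a + 4b + c = 20
  36a + 6b + c = 42
  49a + 7b + c = 56
Solving the system yields a = 1, b = 1, c = 0.
So g(x) = x^2 + x.
Then g(5) = 30.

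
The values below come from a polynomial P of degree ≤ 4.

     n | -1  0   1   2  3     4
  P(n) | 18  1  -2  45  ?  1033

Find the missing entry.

298

On equispaced nodes a degree-4 polynomial has vanishing fifth forward difference, so
  - P(-1) + 5·P(0) - 10·P(1) + 10·P(2) - 5·P(3) + P(4) = 0.
Substituting the known values and solving for P(3):
  -5·P(3) = -1490
  P(3) = 298.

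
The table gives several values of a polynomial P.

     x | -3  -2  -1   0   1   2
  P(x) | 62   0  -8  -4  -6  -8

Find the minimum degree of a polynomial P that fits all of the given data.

4

Forward differences of the values at x = -3, -2, -1, 0, 1, 2:
  P  : 62  0  -8  -4  -6  -8
  Δ  : -62  -8  4  -2  -2
  Δ^2: 54  12  -6  0
  Δ^3: -42  -18  6
  Δ^4: 24  24
  Δ^5: 0
The fourth differences are constant (24) and nonzero, while all higher differences vanish, so the minimal degree is 4.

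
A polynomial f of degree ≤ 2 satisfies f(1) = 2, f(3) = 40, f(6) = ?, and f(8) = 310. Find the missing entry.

172

The 3 known points determine the degree-2 polynomial uniquely.
Write f(u) = au^2 + bu + c. Substituting each data point gives a linear system:
  a + b + c = 2
  9a + 3b + c = 40
  64a + 8b + c = 310
Solving the system yields a = 5, b = -1, c = -2.
So f(u) = 5u^2 - u - 2.
Then f(6) = 172.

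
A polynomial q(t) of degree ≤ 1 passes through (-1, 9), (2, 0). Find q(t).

Write q(t) = at + b. Substituting each data point gives a linear system:
  -a + b = 9
  2a + b = 0
Solving the system yields a = -3, b = 6.
So q(t) = -3t + 6.
Check: q(-1) = 9. ✓

q(t) = -3t + 6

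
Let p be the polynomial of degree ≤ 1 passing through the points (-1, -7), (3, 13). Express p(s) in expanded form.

p(s) = 5s - 2

Write p(s) = as + b. Substituting each data point gives a linear system:
  -a + b = -7
  3a + b = 13
Solving the system yields a = 5, b = -2.
So p(s) = 5s - 2.
Check: p(3) = 13. ✓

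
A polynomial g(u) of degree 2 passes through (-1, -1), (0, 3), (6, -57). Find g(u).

g(u) = -2u^2 + 2u + 3

Write g(u) = au^2 + bu + c. Substituting each data point gives a linear system:
  a - b + c = -1
  c = 3
  36a + 6b + c = -57
Solving the system yields a = -2, b = 2, c = 3.
So g(u) = -2u^2 + 2u + 3.
Check: g(-1) = -1. ✓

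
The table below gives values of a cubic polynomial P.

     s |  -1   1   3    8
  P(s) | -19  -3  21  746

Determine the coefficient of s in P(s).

6

Write P(s) = as^3 + bs^2 + cs + d. Substituting each data point gives a linear system:
  -a + b - c + d = -19
  a + b + c + d = -3
  27a + 9b + 3c + d = 21
  512a + 64b + 8c + d = 746
Solving the system yields a = 2, b = -5, c = 6, d = -6.
So P(s) = 2s^3 - 5s^2 + 6s - 6.
The coefficient of s is 6.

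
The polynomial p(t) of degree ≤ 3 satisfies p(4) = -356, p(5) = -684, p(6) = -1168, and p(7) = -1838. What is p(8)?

-2724

Using the Lagrange interpolation formula with nodes 4, 5, 6, 7:
  L_0(t) = (t - 5)(t - 6)(t - 7) / -6
  L_1(t) = (t - 4)(t - 6)(t - 7) / 2
  L_2(t) = (t - 4)(t - 5)(t - 7) / -2
  L_3(t) = (t - 4)(t - 5)(t - 6) / 6
Then p(t) = -356·L_0(t) - 684·L_1(t) - 1168·L_2(t) - 1838·L_3(t).
Expanding and collecting terms gives p(t) = -5t³ - 3t² + 4t - 4.
Evaluating at t = 8: p(8) = -2724.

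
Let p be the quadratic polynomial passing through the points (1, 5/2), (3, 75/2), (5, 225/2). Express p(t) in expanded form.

p(t) = 5t^2 - (5/2)t

Using the Lagrange interpolation formula with nodes 1, 3, 5:
  L_0(t) = (t - 3)(t - 5) / 8
  L_1(t) = (t - 1)(t - 5) / -4
  L_2(t) = (t - 1)(t - 3) / 8
Then p(t) = 5/2·L_0(t) + 75/2·L_1(t) + 225/2·L_2(t).
Expanding and collecting terms gives p(t) = 5t^2 - (5/2)t.
Check: p(5) = 225/2. ✓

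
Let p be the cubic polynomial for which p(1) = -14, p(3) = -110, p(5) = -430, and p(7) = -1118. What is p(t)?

Write p(t) = at^3 + bt^2 + ct + d. Substituting each data point gives a linear system:
  a + b + c + d = -14
  27a + 9b + 3c + d = -110
  125a + 25b + 5c + d = -430
  343a + 49b + 7c + d = -1118
Solving the system yields a = -3, b = -1, c = -5, d = -5.
So p(t) = -3t^3 - t^2 - 5t - 5.
Check: p(7) = -1118. ✓

p(t) = -3t^3 - t^2 - 5t - 5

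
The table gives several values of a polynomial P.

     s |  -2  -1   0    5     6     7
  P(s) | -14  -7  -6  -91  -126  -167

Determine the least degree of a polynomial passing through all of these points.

Divided differences on the nodes -2, -1, 0, 5, 6, 7:
  order 0: -14  -7  -6  -91  -126  -167
  order 1: 7  1  -17  -35  -41
  order 2: -3  -3  -3  -3
  order 3: 0  0  0
  order 4: 0  0
  order 5: 0
The order-2 divided differences are all -3 (nonzero) and every higher order vanishes, so the data lies on a polynomial of degree exactly 2.

2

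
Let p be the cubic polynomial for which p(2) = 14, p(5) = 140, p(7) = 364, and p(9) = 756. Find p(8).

536

Using the Lagrange interpolation formula with nodes 2, 5, 7, 9:
  L_0(u) = (u - 5)(u - 7)(u - 9) / -105
  L_1(u) = (u - 2)(u - 7)(u - 9) / 24
  L_2(u) = (u - 2)(u - 5)(u - 9) / -20
  L_3(u) = (u - 2)(u - 5)(u - 7) / 56
Then p(u) = 14·L_0(u) + 140·L_1(u) + 364·L_2(u) + 756·L_3(u).
Expanding and collecting terms gives p(u) = u^3 + 3u.
Evaluating at u = 8: p(8) = 536.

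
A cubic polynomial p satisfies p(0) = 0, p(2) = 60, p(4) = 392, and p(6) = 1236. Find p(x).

p(x) = 5x^3 + 4x^2 + 2x

Write p(x) = ax^3 + bx^2 + cx + d. Substituting each data point gives a linear system:
  d = 0
  8a + 4b + 2c + d = 60
  64a + 16b + 4c + d = 392
  216a + 36b + 6c + d = 1236
Solving the system yields a = 5, b = 4, c = 2, d = 0.
So p(x) = 5x³ + 4x² + 2x.
Check: p(0) = 0. ✓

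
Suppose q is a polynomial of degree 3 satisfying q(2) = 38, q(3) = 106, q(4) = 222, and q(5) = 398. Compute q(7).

Forward differences of the values at s = 2, 3, 4, 5:
  q  : 38  106  222  398
  Δ  : 68  116  176
  Δ^2: 48  60
  Δ^3: 12
The third differences are constant, confirming degree 3.
Interpolating (Newton forward form) and evaluating at s = 7 gives q(7) = 978.

978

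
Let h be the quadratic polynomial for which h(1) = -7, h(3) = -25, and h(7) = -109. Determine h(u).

Write h(u) = au^2 + bu + c. Substituting each data point gives a linear system:
  a + b + c = -7
  9a + 3b + c = -25
  49a + 7b + c = -109
Solving the system yields a = -2, b = -1, c = -4.
So h(u) = -2u^2 - u - 4.
Check: h(1) = -7. ✓

h(u) = -2u^2 - u - 4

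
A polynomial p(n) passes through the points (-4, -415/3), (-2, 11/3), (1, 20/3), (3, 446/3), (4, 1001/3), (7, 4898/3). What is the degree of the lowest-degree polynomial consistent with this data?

3

Divided differences on the nodes -4, -2, 1, 3, 4, 7:
  order 0: -415/3  11/3  20/3  446/3  1001/3  4898/3
  order 1: 71  1  71  185  433
  order 2: -14  14  38  62
  order 3: 4  4  4
  order 4: 0  0
  order 5: 0
The order-3 divided differences are all 4 (nonzero) and every higher order vanishes, so the data lies on a polynomial of degree exactly 3.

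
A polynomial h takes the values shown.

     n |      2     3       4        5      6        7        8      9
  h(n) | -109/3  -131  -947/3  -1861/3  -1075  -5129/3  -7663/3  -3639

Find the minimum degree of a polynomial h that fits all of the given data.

3

Forward differences of the values at n = 2, 3, 4, 5, 6, 7, 8, 9:
  h  : -109/3  -131  -947/3  -1861/3  -1075  -5129/3  -7663/3  -3639
  Δ  : -284/3  -554/3  -914/3  -1364/3  -1904/3  -2534/3  -3254/3
  Δ^2: -90  -120  -150  -180  -210  -240
  Δ^3: -30  -30  -30  -30  -30
  Δ^4: 0  0  0  0
  Δ^5: 0  0  0
  Δ^6: 0  0
  Δ^7: 0
The third differences are constant (-30) and nonzero, while all higher differences vanish, so the minimal degree is 3.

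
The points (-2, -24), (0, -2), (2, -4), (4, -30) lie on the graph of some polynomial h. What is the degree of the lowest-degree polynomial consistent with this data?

2

Forward differences of the values at n = -2, 0, 2, 4:
  h  : -24  -2  -4  -30
  Δ  : 22  -2  -26
  Δ^2: -24  -24
  Δ^3: 0
The second differences are constant (-24) and nonzero, while all higher differences vanish, so the minimal degree is 2.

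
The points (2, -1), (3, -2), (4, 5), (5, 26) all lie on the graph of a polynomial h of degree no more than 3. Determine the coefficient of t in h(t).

Write h(t) = at^3 + bt^2 + ct + d. Substituting each data point gives a linear system:
  8a + 4b + 2c + d = -1
  27a + 9b + 3c + d = -2
  64a + 16b + 4c + d = 5
  125a + 25b + 5c + d = 26
Solving the system yields a = 1, b = -5, c = 5, d = 1.
So h(t) = t^3 - 5t^2 + 5t + 1.
The coefficient of t is 5.

5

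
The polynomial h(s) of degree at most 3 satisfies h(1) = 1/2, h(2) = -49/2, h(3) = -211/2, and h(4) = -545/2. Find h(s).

h(s) = -5s^3 + 2s^2 + 4s - 1/2

Using the Lagrange interpolation formula with nodes 1, 2, 3, 4:
  L_0(s) = (s - 2)(s - 3)(s - 4) / -6
  L_1(s) = (s - 1)(s - 3)(s - 4) / 2
  L_2(s) = (s - 1)(s - 2)(s - 4) / -2
  L_3(s) = (s - 1)(s - 2)(s - 3) / 6
Then h(s) = 1/2·L_0(s) - 49/2·L_1(s) - 211/2·L_2(s) - 545/2·L_3(s).
Expanding and collecting terms gives h(s) = -5s^3 + 2s^2 + 4s - 1/2.
Check: h(3) = -211/2. ✓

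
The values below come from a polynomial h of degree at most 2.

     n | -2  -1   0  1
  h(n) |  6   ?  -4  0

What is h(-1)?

-2

On equispaced nodes a degree-2 polynomial has vanishing third forward difference, so
  - h(-2) + 3·h(-1) - 3·h(0) + h(1) = 0.
Substituting the known values and solving for h(-1):
  3·h(-1) = -6
  h(-1) = -2.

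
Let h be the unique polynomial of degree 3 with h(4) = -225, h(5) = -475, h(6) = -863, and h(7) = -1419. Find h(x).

Using the Lagrange interpolation formula with nodes 4, 5, 6, 7:
  L_0(x) = (x - 5)(x - 6)(x - 7) / -6
  L_1(x) = (x - 4)(x - 6)(x - 7) / 2
  L_2(x) = (x - 4)(x - 5)(x - 7) / -2
  L_3(x) = (x - 4)(x - 5)(x - 6) / 6
Then h(x) = -225·L_0(x) - 475·L_1(x) - 863·L_2(x) - 1419·L_3(x).
Expanding and collecting terms gives h(x) = -5x^3 + 6x^2 + x - 5.
Check: h(4) = -225. ✓

h(x) = -5x^3 + 6x^2 + x - 5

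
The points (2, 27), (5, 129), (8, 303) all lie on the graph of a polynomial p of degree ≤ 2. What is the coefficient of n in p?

6

Write p(n) = an^2 + bn + c. Substituting each data point gives a linear system:
  4a + 2b + c = 27
  25a + 5b + c = 129
  64a + 8b + c = 303
Solving the system yields a = 4, b = 6, c = -1.
So p(n) = 4n² + 6n - 1.
The coefficient of n is 6.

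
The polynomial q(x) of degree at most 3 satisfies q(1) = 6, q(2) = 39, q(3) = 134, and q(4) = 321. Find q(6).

1091

Using the Lagrange interpolation formula with nodes 1, 2, 3, 4:
  L_0(x) = (x - 2)(x - 3)(x - 4) / -6
  L_1(x) = (x - 1)(x - 3)(x - 4) / 2
  L_2(x) = (x - 1)(x - 2)(x - 4) / -2
  L_3(x) = (x - 1)(x - 2)(x - 3) / 6
Then q(x) = 6·L_0(x) + 39·L_1(x) + 134·L_2(x) + 321·L_3(x).
Expanding and collecting terms gives q(x) = 5x^3 + x^2 - 5x + 5.
Evaluating at x = 6: q(6) = 1091.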